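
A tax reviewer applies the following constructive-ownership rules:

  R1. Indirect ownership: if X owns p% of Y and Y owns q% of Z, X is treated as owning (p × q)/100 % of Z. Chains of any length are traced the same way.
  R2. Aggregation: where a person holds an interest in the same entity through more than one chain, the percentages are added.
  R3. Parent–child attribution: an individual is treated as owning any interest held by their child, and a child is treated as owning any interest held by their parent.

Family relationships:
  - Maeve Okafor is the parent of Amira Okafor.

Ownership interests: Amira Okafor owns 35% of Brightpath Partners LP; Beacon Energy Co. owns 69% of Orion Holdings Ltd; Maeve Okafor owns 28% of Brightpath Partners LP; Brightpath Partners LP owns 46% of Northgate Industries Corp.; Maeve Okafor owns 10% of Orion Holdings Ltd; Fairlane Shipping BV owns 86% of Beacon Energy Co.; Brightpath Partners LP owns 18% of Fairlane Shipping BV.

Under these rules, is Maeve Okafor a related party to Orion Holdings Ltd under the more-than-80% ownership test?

No

By parent–child attribution (R3), Maeve Okafor is treated as also owning Amira Okafor's interest in Brightpath Partners LP, giving 28% + 35% = 63%.
Chain via Brightpath Partners LP → Fairlane Shipping BV → Beacon Energy Co. (R1): 63% × 18% × 86% × 69% = 6.729156% of Orion Holdings Ltd.
Direct interest in Orion Holdings Ltd: 10%.
Aggregating (R2): 6.729156% + 10% = 16.729156%.
16.729156% does not exceed the 80% threshold, so Maeve is not a related party to Orion Holdings Ltd.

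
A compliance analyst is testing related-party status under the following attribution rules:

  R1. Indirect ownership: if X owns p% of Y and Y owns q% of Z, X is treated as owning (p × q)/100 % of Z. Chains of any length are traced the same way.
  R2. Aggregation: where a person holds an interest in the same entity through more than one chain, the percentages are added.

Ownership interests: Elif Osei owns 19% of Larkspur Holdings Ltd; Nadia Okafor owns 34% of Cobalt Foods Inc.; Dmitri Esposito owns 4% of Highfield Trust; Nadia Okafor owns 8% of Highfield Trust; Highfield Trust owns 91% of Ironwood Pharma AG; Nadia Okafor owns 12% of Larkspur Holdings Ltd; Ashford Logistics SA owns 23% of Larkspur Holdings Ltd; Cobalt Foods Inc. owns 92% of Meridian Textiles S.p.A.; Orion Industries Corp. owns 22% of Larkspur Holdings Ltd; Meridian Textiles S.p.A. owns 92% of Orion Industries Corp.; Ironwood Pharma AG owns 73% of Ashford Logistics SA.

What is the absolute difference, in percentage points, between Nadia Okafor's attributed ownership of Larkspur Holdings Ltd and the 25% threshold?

Chain via Cobalt Foods Inc. → Meridian Textiles S.p.A. → Orion Industries Corp. (R1): 34% × 92% × 92% × 22% = 6.331072% of Larkspur Holdings Ltd.
Chain via Highfield Trust → Ironwood Pharma AG → Ashford Logistics SA (R1): 8% × 91% × 73% × 23% = 1.222312% of Larkspur Holdings Ltd.
Direct interest in Larkspur Holdings Ltd: 12%.
Aggregating (R2): 6.331072% + 1.222312% + 12% = 19.553384%.
19.553384% falls short of the 25% threshold by 5.446616 percentage points.

5.446616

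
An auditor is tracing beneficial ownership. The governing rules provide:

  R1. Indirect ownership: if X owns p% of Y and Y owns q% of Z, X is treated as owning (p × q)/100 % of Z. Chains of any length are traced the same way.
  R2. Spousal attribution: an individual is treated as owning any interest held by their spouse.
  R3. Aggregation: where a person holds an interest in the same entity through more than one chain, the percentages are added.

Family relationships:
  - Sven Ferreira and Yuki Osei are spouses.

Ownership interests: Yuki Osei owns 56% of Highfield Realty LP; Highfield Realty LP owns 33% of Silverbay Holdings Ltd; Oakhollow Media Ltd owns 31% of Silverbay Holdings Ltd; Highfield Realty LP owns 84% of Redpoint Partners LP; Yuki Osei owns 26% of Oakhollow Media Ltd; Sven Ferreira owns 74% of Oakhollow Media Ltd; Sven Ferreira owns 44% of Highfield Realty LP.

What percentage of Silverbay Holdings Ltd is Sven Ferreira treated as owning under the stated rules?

64%

By spousal attribution (R2), Sven Ferreira is treated as also owning Yuki Osei's interest in Oakhollow Media Ltd, giving 74% + 26% = 100%.
By spousal attribution (R2), Sven Ferreira is treated as also owning Yuki Osei's interest in Highfield Realty LP, giving 44% + 56% = 100%.
Chain via Oakhollow Media Ltd (R1): 100% × 31% = 31% of Silverbay Holdings Ltd.
Chain via Highfield Realty LP (R1): 100% × 33% = 33% of Silverbay Holdings Ltd.
Aggregating (R3): 31% + 33% = 64%.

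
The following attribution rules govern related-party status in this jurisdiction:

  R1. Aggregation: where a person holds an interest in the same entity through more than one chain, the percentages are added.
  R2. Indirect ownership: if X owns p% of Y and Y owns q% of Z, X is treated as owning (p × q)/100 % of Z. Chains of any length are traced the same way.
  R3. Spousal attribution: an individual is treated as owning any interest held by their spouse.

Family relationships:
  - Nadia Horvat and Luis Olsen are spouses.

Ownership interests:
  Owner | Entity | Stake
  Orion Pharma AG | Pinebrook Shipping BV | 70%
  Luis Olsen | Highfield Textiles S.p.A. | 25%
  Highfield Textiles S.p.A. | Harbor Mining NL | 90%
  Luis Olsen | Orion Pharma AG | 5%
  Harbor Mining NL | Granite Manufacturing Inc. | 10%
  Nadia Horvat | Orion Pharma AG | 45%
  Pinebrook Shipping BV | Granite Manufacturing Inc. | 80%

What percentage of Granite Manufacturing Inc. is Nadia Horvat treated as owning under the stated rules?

30.25%

By spousal attribution (R3), Nadia Horvat is treated as also owning Luis Olsen's interest in Orion Pharma AG, giving 45% + 5% = 50%.
By spousal attribution (R3), Nadia Horvat is treated as owning Luis Olsen's 25% interest in Highfield Textiles S.p.A.
Chain via Orion Pharma AG → Pinebrook Shipping BV (R2): 50% × 70% × 80% = 28% of Granite Manufacturing Inc.
Chain via Highfield Textiles S.p.A. → Harbor Mining NL (R2): 25% × 90% × 10% = 2.25% of Granite Manufacturing Inc.
Aggregating (R1): 28% + 2.25% = 30.25%.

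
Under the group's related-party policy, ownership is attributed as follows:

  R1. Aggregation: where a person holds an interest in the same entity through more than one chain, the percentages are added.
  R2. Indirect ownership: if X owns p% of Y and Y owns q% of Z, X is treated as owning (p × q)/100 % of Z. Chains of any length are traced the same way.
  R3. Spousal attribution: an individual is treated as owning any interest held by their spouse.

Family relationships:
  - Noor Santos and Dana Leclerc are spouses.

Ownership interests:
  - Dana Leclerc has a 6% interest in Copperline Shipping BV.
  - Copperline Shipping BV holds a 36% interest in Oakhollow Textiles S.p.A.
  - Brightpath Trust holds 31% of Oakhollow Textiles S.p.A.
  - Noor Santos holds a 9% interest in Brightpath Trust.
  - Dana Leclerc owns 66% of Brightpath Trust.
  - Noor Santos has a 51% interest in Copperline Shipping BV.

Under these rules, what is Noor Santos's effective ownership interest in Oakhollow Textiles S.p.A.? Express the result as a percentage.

By spousal attribution (R3), Noor Santos is treated as also owning Dana Leclerc's interest in Brightpath Trust, giving 9% + 66% = 75%.
By spousal attribution (R3), Noor Santos is treated as also owning Dana Leclerc's interest in Copperline Shipping BV, giving 51% + 6% = 57%.
Chain via Brightpath Trust (R2): 75% × 31% = 23.25% of Oakhollow Textiles S.p.A.
Chain via Copperline Shipping BV (R2): 57% × 36% = 20.52% of Oakhollow Textiles S.p.A.
Aggregating (R1): 23.25% + 20.52% = 43.77%.

43.77%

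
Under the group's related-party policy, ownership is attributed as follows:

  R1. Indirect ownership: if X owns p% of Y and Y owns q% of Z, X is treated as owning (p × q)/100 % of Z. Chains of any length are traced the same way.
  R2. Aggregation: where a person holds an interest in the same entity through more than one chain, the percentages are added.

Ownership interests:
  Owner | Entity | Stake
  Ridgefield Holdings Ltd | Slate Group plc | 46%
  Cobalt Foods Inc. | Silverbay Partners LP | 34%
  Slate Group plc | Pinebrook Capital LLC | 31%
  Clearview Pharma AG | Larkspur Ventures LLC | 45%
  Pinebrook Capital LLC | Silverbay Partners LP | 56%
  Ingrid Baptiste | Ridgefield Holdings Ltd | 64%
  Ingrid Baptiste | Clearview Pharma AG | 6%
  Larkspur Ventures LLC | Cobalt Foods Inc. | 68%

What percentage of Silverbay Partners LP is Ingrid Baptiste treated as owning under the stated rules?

5.735024%

Chain via Clearview Pharma AG → Larkspur Ventures LLC → Cobalt Foods Inc. (R1): 6% × 45% × 68% × 34% = 0.62424% of Silverbay Partners LP.
Chain via Ridgefield Holdings Ltd → Slate Group plc → Pinebrook Capital LLC (R1): 64% × 46% × 31% × 56% = 5.110784% of Silverbay Partners LP.
Aggregating (R2): 0.62424% + 5.110784% = 5.735024%.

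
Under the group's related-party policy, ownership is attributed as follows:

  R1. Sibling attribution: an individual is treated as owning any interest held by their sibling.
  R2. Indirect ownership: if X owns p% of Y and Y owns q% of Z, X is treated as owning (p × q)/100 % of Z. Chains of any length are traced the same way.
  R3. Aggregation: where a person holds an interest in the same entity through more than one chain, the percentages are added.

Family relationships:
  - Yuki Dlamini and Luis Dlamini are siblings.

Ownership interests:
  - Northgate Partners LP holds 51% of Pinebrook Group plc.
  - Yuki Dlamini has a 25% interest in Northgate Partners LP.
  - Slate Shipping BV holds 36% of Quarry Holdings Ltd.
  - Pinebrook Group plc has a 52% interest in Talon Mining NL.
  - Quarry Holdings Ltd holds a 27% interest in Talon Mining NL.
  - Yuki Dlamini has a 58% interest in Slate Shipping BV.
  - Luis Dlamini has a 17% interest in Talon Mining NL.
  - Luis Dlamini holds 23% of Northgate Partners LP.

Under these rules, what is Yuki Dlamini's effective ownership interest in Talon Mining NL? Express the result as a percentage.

By sibling attribution (R1), Yuki Dlamini is treated as also owning Luis Dlamini's interest in Northgate Partners LP, giving 25% + 23% = 48%.
By sibling attribution (R1), Yuki Dlamini is treated as owning Luis Dlamini's 17% interest in Talon Mining NL.
Chain via Northgate Partners LP → Pinebrook Group plc (R2): 48% × 51% × 52% = 12.7296% of Talon Mining NL.
Chain via Slate Shipping BV → Quarry Holdings Ltd (R2): 58% × 36% × 27% = 5.6376% of Talon Mining NL.
Direct interest in Talon Mining NL: 17%.
Aggregating (R3): 12.7296% + 5.6376% + 17% = 35.3672%.

35.3672%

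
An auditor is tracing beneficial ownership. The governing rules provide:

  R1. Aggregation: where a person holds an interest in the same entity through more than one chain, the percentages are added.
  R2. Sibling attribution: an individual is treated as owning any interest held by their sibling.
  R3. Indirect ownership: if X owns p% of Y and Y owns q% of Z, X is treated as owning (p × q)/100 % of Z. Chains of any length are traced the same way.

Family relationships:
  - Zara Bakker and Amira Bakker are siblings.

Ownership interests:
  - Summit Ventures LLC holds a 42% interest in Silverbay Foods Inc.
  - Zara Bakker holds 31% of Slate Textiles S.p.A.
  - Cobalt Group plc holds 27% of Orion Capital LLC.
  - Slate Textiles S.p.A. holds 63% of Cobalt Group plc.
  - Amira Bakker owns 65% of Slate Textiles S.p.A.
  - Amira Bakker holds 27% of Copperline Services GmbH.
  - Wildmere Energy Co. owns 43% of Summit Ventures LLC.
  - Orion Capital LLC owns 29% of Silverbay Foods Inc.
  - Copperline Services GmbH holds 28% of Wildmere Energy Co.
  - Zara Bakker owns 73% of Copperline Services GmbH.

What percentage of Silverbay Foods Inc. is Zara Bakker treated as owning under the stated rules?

By sibling attribution (R2), Zara Bakker is treated as also owning Amira Bakker's interest in Copperline Services GmbH, giving 73% + 27% = 100%.
By sibling attribution (R2), Zara Bakker is treated as also owning Amira Bakker's interest in Slate Textiles S.p.A, giving 31% + 65% = 96%.
Chain via Copperline Services GmbH → Wildmere Energy Co. → Summit Ventures LLC (R3): 100% × 28% × 43% × 42% = 5.0568% of Silverbay Foods Inc.
Chain via Slate Textiles S.p.A. → Cobalt Group plc → Orion Capital LLC (R3): 96% × 63% × 27% × 29% = 4.735584% of Silverbay Foods Inc.
Aggregating (R1): 5.0568% + 4.735584% = 9.792384%.

9.792384%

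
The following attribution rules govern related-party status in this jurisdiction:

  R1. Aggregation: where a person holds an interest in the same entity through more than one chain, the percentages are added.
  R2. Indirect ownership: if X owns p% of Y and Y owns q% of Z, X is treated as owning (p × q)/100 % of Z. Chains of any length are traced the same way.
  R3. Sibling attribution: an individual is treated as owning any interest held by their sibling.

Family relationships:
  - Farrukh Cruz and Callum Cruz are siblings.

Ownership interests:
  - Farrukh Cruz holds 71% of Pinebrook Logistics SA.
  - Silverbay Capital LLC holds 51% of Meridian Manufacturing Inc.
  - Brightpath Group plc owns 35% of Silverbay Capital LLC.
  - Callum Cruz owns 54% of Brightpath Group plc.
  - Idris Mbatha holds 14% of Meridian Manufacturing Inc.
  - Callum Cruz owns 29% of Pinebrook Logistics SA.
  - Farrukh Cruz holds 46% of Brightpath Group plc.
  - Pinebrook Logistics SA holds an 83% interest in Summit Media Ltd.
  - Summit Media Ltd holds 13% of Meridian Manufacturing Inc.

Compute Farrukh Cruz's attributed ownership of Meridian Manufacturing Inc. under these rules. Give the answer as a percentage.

By sibling attribution (R3), Farrukh Cruz is treated as also owning Callum Cruz's interest in Pinebrook Logistics SA, giving 71% + 29% = 100%.
By sibling attribution (R3), Farrukh Cruz is treated as also owning Callum Cruz's interest in Brightpath Group plc, giving 46% + 54% = 100%.
Chain via Pinebrook Logistics SA → Summit Media Ltd (R2): 100% × 83% × 13% = 10.79% of Meridian Manufacturing Inc.
Chain via Brightpath Group plc → Silverbay Capital LLC (R2): 100% × 35% × 51% = 17.85% of Meridian Manufacturing Inc.
Aggregating (R1): 10.79% + 17.85% = 28.64%.

28.64%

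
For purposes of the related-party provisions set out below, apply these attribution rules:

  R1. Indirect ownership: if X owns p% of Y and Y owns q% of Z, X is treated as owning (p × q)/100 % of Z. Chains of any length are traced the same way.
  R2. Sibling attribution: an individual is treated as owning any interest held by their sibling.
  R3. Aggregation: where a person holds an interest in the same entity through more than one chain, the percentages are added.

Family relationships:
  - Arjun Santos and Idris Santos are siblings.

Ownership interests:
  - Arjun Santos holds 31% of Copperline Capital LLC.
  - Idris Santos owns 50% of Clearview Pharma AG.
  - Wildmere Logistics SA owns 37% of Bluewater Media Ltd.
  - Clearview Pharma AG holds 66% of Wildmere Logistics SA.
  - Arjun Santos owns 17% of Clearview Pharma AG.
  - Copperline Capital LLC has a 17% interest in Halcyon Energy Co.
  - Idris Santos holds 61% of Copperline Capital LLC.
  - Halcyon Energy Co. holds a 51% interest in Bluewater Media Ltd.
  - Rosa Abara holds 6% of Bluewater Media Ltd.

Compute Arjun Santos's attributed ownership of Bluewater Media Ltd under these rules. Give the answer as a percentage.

24.3378%

By sibling attribution (R2), Arjun Santos is treated as also owning Idris Santos's interest in Clearview Pharma AG, giving 17% + 50% = 67%.
By sibling attribution (R2), Arjun Santos is treated as also owning Idris Santos's interest in Copperline Capital LLC, giving 31% + 61% = 92%.
Chain via Clearview Pharma AG → Wildmere Logistics SA (R1): 67% × 66% × 37% = 16.3614% of Bluewater Media Ltd.
Chain via Copperline Capital LLC → Halcyon Energy Co. (R1): 92% × 17% × 51% = 7.9764% of Bluewater Media Ltd.
Aggregating (R3): 16.3614% + 7.9764% = 24.3378%.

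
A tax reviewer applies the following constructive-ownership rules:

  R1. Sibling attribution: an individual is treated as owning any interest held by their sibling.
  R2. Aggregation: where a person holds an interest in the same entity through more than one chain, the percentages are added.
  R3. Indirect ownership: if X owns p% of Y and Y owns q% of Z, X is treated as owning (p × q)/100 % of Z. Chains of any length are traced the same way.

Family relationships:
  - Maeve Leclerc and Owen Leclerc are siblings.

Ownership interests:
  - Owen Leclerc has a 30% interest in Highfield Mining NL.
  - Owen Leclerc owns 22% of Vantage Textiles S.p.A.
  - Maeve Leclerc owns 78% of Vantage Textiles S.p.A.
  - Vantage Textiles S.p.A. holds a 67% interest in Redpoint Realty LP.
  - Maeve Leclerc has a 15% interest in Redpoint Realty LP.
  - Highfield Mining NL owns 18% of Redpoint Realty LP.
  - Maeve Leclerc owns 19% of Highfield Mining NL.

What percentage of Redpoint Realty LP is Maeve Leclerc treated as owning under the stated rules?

90.82%

By sibling attribution (R1), Maeve Leclerc is treated as also owning Owen Leclerc's interest in Highfield Mining NL, giving 19% + 30% = 49%.
By sibling attribution (R1), Maeve Leclerc is treated as also owning Owen Leclerc's interest in Vantage Textiles S.p.A, giving 78% + 22% = 100%.
Chain via Highfield Mining NL (R3): 49% × 18% = 8.82% of Redpoint Realty LP.
Chain via Vantage Textiles S.p.A. (R3): 100% × 67% = 67% of Redpoint Realty LP.
Direct interest in Redpoint Realty LP: 15%.
Aggregating (R2): 8.82% + 67% + 15% = 90.82%.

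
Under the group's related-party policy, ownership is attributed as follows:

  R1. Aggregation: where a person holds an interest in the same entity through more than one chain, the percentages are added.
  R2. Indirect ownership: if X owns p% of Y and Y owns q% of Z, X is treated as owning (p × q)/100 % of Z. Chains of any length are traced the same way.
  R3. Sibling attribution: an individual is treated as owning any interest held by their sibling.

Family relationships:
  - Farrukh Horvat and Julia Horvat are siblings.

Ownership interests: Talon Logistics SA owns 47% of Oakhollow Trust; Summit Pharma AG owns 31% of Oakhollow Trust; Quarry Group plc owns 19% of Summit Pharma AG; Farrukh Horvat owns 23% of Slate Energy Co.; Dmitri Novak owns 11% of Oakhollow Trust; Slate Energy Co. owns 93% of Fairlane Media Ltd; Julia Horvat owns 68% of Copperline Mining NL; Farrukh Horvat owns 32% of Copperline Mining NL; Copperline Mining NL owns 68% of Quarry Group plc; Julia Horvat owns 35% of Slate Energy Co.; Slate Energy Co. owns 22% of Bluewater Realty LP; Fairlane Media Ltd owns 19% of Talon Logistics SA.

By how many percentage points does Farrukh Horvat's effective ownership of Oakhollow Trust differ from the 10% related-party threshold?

1.177958

By sibling attribution (R3), Farrukh Horvat is treated as also owning Julia Horvat's interest in Slate Energy Co, giving 23% + 35% = 58%.
By sibling attribution (R3), Farrukh Horvat is treated as also owning Julia Horvat's interest in Copperline Mining NL, giving 32% + 68% = 100%.
Chain via Slate Energy Co. → Fairlane Media Ltd → Talon Logistics SA (R2): 58% × 93% × 19% × 47% = 4.816842% of Oakhollow Trust.
Chain via Copperline Mining NL → Quarry Group plc → Summit Pharma AG (R2): 100% × 68% × 19% × 31% = 4.0052% of Oakhollow Trust.
Aggregating (R1): 4.816842% + 4.0052% = 8.822042%.
8.822042% falls short of the 10% threshold by 1.177958 percentage points.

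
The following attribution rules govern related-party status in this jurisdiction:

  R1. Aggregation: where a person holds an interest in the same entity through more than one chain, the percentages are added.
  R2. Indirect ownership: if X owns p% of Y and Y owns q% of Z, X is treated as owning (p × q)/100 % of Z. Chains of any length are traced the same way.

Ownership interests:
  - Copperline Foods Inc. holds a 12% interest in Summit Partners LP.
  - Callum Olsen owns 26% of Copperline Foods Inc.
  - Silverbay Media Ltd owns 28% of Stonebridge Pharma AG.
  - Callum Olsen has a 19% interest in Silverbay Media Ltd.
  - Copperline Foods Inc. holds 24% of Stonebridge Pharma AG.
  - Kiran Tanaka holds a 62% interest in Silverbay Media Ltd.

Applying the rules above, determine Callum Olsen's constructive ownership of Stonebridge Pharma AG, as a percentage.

11.56%

Chain via Silverbay Media Ltd (R2): 19% × 28% = 5.32% of Stonebridge Pharma AG.
Chain via Copperline Foods Inc. (R2): 26% × 24% = 6.24% of Stonebridge Pharma AG.
Aggregating (R1): 5.32% + 6.24% = 11.56%.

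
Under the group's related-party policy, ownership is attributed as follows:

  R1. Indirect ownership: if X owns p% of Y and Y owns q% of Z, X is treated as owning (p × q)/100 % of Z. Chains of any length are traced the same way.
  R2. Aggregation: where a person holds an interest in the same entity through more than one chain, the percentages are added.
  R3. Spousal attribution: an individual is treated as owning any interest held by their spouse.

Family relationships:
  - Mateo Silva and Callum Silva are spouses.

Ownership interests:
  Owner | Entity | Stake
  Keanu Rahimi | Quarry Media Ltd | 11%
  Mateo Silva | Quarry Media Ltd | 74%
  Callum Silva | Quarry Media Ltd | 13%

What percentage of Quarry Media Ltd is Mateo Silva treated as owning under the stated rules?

By spousal attribution (R3), Mateo Silva is treated as also owning Callum Silva's interest in Quarry Media Ltd, giving 74% + 13% = 87%.
Direct interest in Quarry Media Ltd: 87%.

87%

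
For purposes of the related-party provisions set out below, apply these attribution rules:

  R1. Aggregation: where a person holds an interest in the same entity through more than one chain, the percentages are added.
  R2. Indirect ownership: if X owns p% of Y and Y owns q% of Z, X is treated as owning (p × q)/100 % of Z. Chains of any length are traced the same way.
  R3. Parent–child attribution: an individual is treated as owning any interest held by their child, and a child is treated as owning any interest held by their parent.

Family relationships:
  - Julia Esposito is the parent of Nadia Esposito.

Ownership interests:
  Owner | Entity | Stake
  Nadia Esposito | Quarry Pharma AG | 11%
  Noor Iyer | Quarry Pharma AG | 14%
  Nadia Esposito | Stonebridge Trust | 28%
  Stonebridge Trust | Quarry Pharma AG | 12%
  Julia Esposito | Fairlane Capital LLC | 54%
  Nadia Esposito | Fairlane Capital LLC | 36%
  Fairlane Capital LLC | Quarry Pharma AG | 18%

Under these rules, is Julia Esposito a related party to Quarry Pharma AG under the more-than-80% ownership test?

No

By parent–child attribution (R3), Julia Esposito is treated as also owning Nadia Esposito's interest in Fairlane Capital LLC, giving 54% + 36% = 90%.
By parent–child attribution (R3), Julia Esposito is treated as owning Nadia Esposito's 28% interest in Stonebridge Trust.
By parent–child attribution (R3), Julia Esposito is treated as owning Nadia Esposito's 11% interest in Quarry Pharma AG.
Chain via Fairlane Capital LLC (R2): 90% × 18% = 16.2% of Quarry Pharma AG.
Chain via Stonebridge Trust (R2): 28% × 12% = 3.36% of Quarry Pharma AG.
Direct interest in Quarry Pharma AG: 11%.
Aggregating (R1): 16.2% + 3.36% + 11% = 30.56%.
30.56% does not exceed the 80% threshold, so Julia is not a related party to Quarry Pharma AG.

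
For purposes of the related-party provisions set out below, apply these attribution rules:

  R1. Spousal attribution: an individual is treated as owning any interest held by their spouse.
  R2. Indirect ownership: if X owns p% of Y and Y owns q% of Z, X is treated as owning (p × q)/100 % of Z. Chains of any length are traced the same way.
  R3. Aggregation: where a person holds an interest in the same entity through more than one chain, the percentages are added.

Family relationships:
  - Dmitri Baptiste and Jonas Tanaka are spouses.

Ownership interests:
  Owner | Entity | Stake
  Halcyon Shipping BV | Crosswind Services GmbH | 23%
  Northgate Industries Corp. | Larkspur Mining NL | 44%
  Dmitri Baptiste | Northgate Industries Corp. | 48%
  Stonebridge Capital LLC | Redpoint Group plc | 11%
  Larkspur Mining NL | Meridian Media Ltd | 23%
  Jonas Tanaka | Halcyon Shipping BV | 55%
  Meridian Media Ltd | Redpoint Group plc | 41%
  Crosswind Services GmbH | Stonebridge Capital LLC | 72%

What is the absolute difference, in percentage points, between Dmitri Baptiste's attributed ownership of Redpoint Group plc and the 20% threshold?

By spousal attribution (R1), Dmitri Baptiste is treated as owning Jonas Tanaka's 55% interest in Halcyon Shipping BV.
Chain via Northgate Industries Corp. → Larkspur Mining NL → Meridian Media Ltd (R2): 48% × 44% × 23% × 41% = 1.991616% of Redpoint Group plc.
Chain via Halcyon Shipping BV → Crosswind Services GmbH → Stonebridge Capital LLC (R2): 55% × 23% × 72% × 11% = 1.00188% of Redpoint Group plc.
Aggregating (R3): 1.991616% + 1.00188% = 2.993496%.
2.993496% falls short of the 20% threshold by 17.006504 percentage points.

17.006504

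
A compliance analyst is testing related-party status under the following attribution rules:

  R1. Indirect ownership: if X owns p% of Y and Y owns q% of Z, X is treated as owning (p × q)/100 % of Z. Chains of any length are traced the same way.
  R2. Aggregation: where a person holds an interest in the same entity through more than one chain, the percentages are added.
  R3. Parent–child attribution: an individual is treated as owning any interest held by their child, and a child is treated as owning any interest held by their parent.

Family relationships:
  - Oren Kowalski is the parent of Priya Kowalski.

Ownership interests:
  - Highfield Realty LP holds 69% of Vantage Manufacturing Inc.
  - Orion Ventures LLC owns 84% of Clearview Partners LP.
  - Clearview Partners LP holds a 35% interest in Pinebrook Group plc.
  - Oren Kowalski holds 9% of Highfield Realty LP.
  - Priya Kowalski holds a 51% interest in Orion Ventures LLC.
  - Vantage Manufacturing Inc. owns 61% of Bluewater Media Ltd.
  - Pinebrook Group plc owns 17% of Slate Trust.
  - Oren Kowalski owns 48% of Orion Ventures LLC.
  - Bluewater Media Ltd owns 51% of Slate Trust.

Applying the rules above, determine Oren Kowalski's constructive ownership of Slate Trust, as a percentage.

By parent–child attribution (R3), Oren Kowalski is treated as also owning Priya Kowalski's interest in Orion Ventures LLC, giving 48% + 51% = 99%.
Chain via Orion Ventures LLC → Clearview Partners LP → Pinebrook Group plc (R1): 99% × 84% × 35% × 17% = 4.94802% of Slate Trust.
Chain via Highfield Realty LP → Vantage Manufacturing Inc. → Bluewater Media Ltd (R1): 9% × 69% × 61% × 51% = 1.931931% of Slate Trust.
Aggregating (R2): 4.94802% + 1.931931% = 6.879951%.

6.879951%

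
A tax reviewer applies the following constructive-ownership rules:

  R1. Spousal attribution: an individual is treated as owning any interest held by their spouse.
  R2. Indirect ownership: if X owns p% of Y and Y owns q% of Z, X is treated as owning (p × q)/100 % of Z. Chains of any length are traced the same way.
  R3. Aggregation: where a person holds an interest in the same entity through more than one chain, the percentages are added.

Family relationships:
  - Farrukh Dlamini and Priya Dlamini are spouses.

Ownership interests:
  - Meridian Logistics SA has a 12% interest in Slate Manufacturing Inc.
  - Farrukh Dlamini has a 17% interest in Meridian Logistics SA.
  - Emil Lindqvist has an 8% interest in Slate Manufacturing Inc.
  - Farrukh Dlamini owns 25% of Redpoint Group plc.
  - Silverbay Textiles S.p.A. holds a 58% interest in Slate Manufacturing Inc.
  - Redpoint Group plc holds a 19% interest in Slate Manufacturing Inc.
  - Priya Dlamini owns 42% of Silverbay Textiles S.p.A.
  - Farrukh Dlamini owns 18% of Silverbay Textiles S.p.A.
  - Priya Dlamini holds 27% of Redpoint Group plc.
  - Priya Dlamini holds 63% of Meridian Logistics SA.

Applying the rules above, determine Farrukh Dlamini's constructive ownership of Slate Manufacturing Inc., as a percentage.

By spousal attribution (R1), Farrukh Dlamini is treated as also owning Priya Dlamini's interest in Meridian Logistics SA, giving 17% + 63% = 80%.
By spousal attribution (R1), Farrukh Dlamini is treated as also owning Priya Dlamini's interest in Redpoint Group plc, giving 25% + 27% = 52%.
By spousal attribution (R1), Farrukh Dlamini is treated as also owning Priya Dlamini's interest in Silverbay Textiles S.p.A, giving 18% + 42% = 60%.
Chain via Meridian Logistics SA (R2): 80% × 12% = 9.6% of Slate Manufacturing Inc.
Chain via Redpoint Group plc (R2): 52% × 19% = 9.88% of Slate Manufacturing Inc.
Chain via Silverbay Textiles S.p.A. (R2): 60% × 58% = 34.8% of Slate Manufacturing Inc.
Aggregating (R3): 9.6% + 9.88% + 34.8% = 54.28%.

54.28%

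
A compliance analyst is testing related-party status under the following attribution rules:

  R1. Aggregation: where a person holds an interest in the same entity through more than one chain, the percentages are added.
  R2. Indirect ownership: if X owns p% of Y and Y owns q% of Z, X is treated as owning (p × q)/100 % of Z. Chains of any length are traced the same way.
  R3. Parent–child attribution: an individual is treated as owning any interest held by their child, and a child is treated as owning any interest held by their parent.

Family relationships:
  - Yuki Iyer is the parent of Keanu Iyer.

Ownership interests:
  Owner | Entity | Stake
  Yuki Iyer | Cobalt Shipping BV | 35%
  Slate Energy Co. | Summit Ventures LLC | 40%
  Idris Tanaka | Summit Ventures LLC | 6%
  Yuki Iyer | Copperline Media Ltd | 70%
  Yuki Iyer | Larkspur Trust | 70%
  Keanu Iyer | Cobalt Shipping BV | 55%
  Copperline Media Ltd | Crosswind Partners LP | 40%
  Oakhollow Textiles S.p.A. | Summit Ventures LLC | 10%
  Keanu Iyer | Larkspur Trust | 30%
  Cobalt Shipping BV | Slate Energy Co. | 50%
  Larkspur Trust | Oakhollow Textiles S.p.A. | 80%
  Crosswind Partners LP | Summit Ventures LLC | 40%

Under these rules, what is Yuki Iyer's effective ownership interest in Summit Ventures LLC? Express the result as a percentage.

37.2%

By parent–child attribution (R3), Yuki Iyer is treated as also owning Keanu Iyer's interest in Larkspur Trust, giving 70% + 30% = 100%.
By parent–child attribution (R3), Yuki Iyer is treated as also owning Keanu Iyer's interest in Cobalt Shipping BV, giving 35% + 55% = 90%.
Chain via Larkspur Trust → Oakhollow Textiles S.p.A. (R2): 100% × 80% × 10% = 8% of Summit Ventures LLC.
Chain via Copperline Media Ltd → Crosswind Partners LP (R2): 70% × 40% × 40% = 11.2% of Summit Ventures LLC.
Chain via Cobalt Shipping BV → Slate Energy Co. (R2): 90% × 50% × 40% = 18% of Summit Ventures LLC.
Aggregating (R1): 8% + 11.2% + 18% = 37.2%.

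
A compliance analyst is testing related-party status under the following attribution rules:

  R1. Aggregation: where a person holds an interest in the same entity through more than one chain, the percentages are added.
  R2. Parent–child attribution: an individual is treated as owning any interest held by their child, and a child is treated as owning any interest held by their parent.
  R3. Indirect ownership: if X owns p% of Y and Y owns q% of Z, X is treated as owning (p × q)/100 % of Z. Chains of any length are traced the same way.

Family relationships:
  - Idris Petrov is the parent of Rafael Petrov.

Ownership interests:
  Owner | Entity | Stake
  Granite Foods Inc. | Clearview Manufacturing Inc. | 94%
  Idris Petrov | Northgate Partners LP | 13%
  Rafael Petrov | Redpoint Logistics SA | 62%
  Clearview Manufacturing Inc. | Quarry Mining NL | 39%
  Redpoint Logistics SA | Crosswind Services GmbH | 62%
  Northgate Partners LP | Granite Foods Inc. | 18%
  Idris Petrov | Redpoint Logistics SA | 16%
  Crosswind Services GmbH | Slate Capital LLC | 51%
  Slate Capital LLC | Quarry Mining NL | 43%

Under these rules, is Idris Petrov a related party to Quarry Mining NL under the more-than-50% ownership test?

By parent–child attribution (R2), Idris Petrov is treated as also owning Rafael Petrov's interest in Redpoint Logistics SA, giving 16% + 62% = 78%.
Chain via Northgate Partners LP → Granite Foods Inc. → Clearview Manufacturing Inc. (R3): 13% × 18% × 94% × 39% = 0.857844% of Quarry Mining NL.
Chain via Redpoint Logistics SA → Crosswind Services GmbH → Slate Capital LLC (R3): 78% × 62% × 51% × 43% = 10.605348% of Quarry Mining NL.
Aggregating (R1): 0.857844% + 10.605348% = 11.463192%.
11.463192% does not exceed the 50% threshold, so Idris is not a related party to Quarry Mining NL.

No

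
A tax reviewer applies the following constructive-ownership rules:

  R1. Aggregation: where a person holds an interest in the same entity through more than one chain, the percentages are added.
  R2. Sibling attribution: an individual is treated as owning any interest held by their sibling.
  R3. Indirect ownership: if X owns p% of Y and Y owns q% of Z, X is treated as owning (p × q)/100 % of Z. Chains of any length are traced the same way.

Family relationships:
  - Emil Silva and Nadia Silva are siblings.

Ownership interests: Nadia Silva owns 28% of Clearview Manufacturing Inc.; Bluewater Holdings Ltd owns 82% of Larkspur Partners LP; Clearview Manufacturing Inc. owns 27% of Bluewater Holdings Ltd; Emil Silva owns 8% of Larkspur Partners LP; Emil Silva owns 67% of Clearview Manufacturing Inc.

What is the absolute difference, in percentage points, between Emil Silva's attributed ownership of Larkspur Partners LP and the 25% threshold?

4.033

By sibling attribution (R2), Emil Silva is treated as also owning Nadia Silva's interest in Clearview Manufacturing Inc, giving 67% + 28% = 95%.
Chain via Clearview Manufacturing Inc. → Bluewater Holdings Ltd (R3): 95% × 27% × 82% = 21.033% of Larkspur Partners LP.
Direct interest in Larkspur Partners LP: 8%.
Aggregating (R1): 21.033% + 8% = 29.033%.
29.033% exceeds the 25% threshold by 4.033 percentage points.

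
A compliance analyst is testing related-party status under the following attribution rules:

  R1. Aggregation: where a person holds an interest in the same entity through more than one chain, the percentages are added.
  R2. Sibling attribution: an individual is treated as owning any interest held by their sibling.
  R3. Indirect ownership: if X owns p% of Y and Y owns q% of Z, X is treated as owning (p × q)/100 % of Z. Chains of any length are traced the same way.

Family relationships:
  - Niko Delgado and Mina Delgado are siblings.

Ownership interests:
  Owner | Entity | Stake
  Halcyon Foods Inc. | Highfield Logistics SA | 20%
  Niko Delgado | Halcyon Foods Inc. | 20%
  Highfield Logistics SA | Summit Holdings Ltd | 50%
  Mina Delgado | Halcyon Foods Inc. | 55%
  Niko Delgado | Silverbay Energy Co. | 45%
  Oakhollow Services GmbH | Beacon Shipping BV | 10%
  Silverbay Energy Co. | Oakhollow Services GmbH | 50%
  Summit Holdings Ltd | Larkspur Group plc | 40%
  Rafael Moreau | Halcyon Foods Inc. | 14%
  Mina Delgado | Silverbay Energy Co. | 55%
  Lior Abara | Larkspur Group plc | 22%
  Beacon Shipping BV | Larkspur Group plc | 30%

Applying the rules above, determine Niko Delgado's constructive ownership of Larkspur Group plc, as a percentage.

By sibling attribution (R2), Niko Delgado is treated as also owning Mina Delgado's interest in Halcyon Foods Inc, giving 20% + 55% = 75%.
By sibling attribution (R2), Niko Delgado is treated as also owning Mina Delgado's interest in Silverbay Energy Co, giving 45% + 55% = 100%.
Chain via Halcyon Foods Inc. → Highfield Logistics SA → Summit Holdings Ltd (R3): 75% × 20% × 50% × 40% = 3% of Larkspur Group plc.
Chain via Silverbay Energy Co. → Oakhollow Services GmbH → Beacon Shipping BV (R3): 100% × 50% × 10% × 30% = 1.5% of Larkspur Group plc.
Aggregating (R1): 3% + 1.5% = 4.5%.

4.5%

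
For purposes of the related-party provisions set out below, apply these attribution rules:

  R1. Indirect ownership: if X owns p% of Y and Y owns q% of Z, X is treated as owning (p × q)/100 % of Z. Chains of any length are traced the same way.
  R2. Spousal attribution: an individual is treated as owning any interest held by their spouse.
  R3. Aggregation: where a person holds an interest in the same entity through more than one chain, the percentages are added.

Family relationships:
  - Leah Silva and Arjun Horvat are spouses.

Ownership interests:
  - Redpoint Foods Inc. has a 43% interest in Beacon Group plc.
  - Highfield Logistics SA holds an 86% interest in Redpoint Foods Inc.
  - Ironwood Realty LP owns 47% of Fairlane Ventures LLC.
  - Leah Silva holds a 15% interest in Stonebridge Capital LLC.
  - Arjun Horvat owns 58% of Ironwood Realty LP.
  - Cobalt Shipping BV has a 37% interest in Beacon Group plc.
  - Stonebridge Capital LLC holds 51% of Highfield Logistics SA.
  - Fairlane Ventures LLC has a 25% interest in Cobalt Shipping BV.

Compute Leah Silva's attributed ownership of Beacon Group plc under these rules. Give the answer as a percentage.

5.35052%

By spousal attribution (R2), Leah Silva is treated as owning Arjun Horvat's 58% interest in Ironwood Realty LP.
Chain via Stonebridge Capital LLC → Highfield Logistics SA → Redpoint Foods Inc. (R1): 15% × 51% × 86% × 43% = 2.82897% of Beacon Group plc.
Chain via Ironwood Realty LP → Fairlane Ventures LLC → Cobalt Shipping BV (R1): 58% × 47% × 25% × 37% = 2.52155% of Beacon Group plc.
Aggregating (R3): 2.82897% + 2.52155% = 5.35052%.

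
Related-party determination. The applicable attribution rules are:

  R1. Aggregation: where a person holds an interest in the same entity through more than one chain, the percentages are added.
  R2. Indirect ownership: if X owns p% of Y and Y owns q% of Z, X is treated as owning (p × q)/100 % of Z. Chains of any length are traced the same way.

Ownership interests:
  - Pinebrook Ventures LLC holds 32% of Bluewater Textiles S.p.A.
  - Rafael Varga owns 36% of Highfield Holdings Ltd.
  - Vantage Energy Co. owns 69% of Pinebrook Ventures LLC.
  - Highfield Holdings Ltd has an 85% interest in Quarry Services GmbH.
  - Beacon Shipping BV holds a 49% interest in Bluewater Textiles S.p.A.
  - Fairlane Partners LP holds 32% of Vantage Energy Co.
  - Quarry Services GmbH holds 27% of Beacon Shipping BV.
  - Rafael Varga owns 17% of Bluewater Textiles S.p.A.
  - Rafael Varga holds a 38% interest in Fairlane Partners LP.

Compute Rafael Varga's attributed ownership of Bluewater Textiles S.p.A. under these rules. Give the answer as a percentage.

23.733308%

Chain via Fairlane Partners LP → Vantage Energy Co. → Pinebrook Ventures LLC (R2): 38% × 32% × 69% × 32% = 2.684928% of Bluewater Textiles S.p.A.
Chain via Highfield Holdings Ltd → Quarry Services GmbH → Beacon Shipping BV (R2): 36% × 85% × 27% × 49% = 4.04838% of Bluewater Textiles S.p.A.
Direct interest in Bluewater Textiles S.p.A: 17%.
Aggregating (R1): 2.684928% + 4.04838% + 17% = 23.733308%.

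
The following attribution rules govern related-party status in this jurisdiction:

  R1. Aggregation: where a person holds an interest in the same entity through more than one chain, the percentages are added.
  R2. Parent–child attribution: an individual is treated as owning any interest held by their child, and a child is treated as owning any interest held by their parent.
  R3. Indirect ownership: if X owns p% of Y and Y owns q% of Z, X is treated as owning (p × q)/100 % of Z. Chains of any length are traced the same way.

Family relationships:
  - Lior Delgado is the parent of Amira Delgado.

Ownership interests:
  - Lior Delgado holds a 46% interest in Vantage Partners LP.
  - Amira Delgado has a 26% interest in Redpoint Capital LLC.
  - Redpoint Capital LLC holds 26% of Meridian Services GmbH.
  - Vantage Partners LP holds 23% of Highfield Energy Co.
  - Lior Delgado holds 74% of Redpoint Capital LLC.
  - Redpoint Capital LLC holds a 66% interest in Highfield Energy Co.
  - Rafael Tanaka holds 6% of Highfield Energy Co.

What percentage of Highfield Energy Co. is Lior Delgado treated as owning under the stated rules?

76.58%

By parent–child attribution (R2), Lior Delgado is treated as also owning Amira Delgado's interest in Redpoint Capital LLC, giving 74% + 26% = 100%.
Chain via Redpoint Capital LLC (R3): 100% × 66% = 66% of Highfield Energy Co.
Chain via Vantage Partners LP (R3): 46% × 23% = 10.58% of Highfield Energy Co.
Aggregating (R1): 66% + 10.58% = 76.58%.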